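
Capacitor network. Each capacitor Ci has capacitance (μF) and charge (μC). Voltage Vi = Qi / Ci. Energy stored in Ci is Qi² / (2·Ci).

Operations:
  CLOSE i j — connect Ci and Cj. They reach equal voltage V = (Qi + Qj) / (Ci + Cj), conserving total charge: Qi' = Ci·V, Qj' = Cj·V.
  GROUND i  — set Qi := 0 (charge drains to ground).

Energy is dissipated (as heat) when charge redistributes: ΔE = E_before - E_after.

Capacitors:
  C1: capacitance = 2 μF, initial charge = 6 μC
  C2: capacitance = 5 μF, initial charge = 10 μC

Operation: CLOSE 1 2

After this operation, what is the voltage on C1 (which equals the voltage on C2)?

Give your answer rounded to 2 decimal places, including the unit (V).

Initial: C1(2μF, Q=6μC, V=3.00V), C2(5μF, Q=10μC, V=2.00V)
Op 1: CLOSE 1-2: Q_total=16.00, C_total=7.00, V=2.29; Q1=4.57, Q2=11.43; dissipated=0.714

Answer: 2.29 V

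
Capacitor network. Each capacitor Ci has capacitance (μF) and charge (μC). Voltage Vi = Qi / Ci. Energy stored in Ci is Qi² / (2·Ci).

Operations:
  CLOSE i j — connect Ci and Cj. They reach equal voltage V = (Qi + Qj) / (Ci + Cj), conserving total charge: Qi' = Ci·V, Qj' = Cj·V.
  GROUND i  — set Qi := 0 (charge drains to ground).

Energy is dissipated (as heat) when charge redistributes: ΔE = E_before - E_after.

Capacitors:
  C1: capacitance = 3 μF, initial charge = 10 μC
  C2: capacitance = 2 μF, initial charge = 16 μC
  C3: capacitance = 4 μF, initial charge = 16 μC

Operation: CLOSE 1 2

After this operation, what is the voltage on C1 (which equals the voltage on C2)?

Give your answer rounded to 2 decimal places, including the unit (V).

Initial: C1(3μF, Q=10μC, V=3.33V), C2(2μF, Q=16μC, V=8.00V), C3(4μF, Q=16μC, V=4.00V)
Op 1: CLOSE 1-2: Q_total=26.00, C_total=5.00, V=5.20; Q1=15.60, Q2=10.40; dissipated=13.067

Answer: 5.20 V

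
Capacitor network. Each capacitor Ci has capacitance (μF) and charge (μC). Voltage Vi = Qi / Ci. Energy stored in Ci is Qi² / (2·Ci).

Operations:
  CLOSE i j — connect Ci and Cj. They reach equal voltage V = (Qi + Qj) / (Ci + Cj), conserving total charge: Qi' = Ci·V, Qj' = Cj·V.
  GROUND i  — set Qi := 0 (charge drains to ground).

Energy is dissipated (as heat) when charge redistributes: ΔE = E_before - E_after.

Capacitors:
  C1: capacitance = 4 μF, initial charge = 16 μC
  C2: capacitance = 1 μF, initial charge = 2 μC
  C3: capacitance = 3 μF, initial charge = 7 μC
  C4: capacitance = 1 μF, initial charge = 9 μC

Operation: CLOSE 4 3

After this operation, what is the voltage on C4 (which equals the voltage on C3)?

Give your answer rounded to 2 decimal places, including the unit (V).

Answer: 4.00 V

Derivation:
Initial: C1(4μF, Q=16μC, V=4.00V), C2(1μF, Q=2μC, V=2.00V), C3(3μF, Q=7μC, V=2.33V), C4(1μF, Q=9μC, V=9.00V)
Op 1: CLOSE 4-3: Q_total=16.00, C_total=4.00, V=4.00; Q4=4.00, Q3=12.00; dissipated=16.667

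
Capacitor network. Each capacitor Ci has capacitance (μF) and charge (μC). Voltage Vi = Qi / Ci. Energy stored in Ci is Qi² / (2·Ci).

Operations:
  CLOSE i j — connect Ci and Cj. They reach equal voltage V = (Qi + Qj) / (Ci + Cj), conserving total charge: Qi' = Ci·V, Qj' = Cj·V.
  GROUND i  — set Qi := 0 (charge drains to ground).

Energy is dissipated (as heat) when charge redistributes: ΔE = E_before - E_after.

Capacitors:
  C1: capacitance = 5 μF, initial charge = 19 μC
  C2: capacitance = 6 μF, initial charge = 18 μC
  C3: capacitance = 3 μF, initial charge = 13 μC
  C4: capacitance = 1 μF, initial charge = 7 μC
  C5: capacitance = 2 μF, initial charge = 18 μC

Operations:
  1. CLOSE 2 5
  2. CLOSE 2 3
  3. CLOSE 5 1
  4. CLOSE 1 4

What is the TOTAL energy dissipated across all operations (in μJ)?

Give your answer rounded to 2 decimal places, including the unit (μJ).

Answer: 31.13 μJ

Derivation:
Initial: C1(5μF, Q=19μC, V=3.80V), C2(6μF, Q=18μC, V=3.00V), C3(3μF, Q=13μC, V=4.33V), C4(1μF, Q=7μC, V=7.00V), C5(2μF, Q=18μC, V=9.00V)
Op 1: CLOSE 2-5: Q_total=36.00, C_total=8.00, V=4.50; Q2=27.00, Q5=9.00; dissipated=27.000
Op 2: CLOSE 2-3: Q_total=40.00, C_total=9.00, V=4.44; Q2=26.67, Q3=13.33; dissipated=0.028
Op 3: CLOSE 5-1: Q_total=28.00, C_total=7.00, V=4.00; Q5=8.00, Q1=20.00; dissipated=0.350
Op 4: CLOSE 1-4: Q_total=27.00, C_total=6.00, V=4.50; Q1=22.50, Q4=4.50; dissipated=3.750
Total dissipated: 31.128 μJ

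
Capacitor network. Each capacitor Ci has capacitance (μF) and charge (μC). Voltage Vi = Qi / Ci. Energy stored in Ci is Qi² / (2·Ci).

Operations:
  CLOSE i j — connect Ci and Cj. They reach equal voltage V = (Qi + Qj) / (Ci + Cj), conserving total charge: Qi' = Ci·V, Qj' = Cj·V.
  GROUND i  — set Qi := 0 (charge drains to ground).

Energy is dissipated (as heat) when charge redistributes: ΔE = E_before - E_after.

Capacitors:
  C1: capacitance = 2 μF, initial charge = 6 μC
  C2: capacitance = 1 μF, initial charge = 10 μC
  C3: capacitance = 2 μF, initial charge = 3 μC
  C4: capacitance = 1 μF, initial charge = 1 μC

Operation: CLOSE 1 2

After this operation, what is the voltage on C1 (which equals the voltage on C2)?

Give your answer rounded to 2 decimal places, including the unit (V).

Initial: C1(2μF, Q=6μC, V=3.00V), C2(1μF, Q=10μC, V=10.00V), C3(2μF, Q=3μC, V=1.50V), C4(1μF, Q=1μC, V=1.00V)
Op 1: CLOSE 1-2: Q_total=16.00, C_total=3.00, V=5.33; Q1=10.67, Q2=5.33; dissipated=16.333

Answer: 5.33 V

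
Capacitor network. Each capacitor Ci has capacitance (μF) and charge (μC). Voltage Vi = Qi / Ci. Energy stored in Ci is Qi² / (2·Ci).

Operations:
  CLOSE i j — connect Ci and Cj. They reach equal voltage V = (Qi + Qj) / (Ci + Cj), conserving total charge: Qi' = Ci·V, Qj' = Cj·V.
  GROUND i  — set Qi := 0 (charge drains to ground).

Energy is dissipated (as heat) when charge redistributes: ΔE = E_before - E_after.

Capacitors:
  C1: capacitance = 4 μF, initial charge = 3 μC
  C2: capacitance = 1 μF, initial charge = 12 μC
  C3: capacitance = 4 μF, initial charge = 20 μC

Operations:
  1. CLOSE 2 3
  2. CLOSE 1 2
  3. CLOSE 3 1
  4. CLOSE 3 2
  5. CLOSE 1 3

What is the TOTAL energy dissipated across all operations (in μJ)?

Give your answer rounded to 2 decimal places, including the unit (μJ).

Answer: 55.05 μJ

Derivation:
Initial: C1(4μF, Q=3μC, V=0.75V), C2(1μF, Q=12μC, V=12.00V), C3(4μF, Q=20μC, V=5.00V)
Op 1: CLOSE 2-3: Q_total=32.00, C_total=5.00, V=6.40; Q2=6.40, Q3=25.60; dissipated=19.600
Op 2: CLOSE 1-2: Q_total=9.40, C_total=5.00, V=1.88; Q1=7.52, Q2=1.88; dissipated=12.769
Op 3: CLOSE 3-1: Q_total=33.12, C_total=8.00, V=4.14; Q3=16.56, Q1=16.56; dissipated=20.430
Op 4: CLOSE 3-2: Q_total=18.44, C_total=5.00, V=3.69; Q3=14.75, Q2=3.69; dissipated=2.043
Op 5: CLOSE 1-3: Q_total=31.31, C_total=8.00, V=3.91; Q1=15.66, Q3=15.66; dissipated=0.204
Total dissipated: 55.047 μJ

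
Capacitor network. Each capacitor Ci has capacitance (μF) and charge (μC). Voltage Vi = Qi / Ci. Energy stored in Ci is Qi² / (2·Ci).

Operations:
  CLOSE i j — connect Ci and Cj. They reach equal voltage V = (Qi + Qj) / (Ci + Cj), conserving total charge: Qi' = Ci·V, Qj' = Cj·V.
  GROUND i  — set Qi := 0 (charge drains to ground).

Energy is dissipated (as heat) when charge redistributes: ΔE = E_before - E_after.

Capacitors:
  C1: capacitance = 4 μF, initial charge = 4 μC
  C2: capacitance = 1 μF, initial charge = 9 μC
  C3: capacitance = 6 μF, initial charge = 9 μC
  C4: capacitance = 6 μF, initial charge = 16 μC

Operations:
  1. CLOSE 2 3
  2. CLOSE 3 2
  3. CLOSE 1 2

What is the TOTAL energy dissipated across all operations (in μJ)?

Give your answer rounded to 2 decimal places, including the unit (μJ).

Initial: C1(4μF, Q=4μC, V=1.00V), C2(1μF, Q=9μC, V=9.00V), C3(6μF, Q=9μC, V=1.50V), C4(6μF, Q=16μC, V=2.67V)
Op 1: CLOSE 2-3: Q_total=18.00, C_total=7.00, V=2.57; Q2=2.57, Q3=15.43; dissipated=24.107
Op 2: CLOSE 3-2: Q_total=18.00, C_total=7.00, V=2.57; Q3=15.43, Q2=2.57; dissipated=0.000
Op 3: CLOSE 1-2: Q_total=6.57, C_total=5.00, V=1.31; Q1=5.26, Q2=1.31; dissipated=0.988
Total dissipated: 25.095 μJ

Answer: 25.09 μJ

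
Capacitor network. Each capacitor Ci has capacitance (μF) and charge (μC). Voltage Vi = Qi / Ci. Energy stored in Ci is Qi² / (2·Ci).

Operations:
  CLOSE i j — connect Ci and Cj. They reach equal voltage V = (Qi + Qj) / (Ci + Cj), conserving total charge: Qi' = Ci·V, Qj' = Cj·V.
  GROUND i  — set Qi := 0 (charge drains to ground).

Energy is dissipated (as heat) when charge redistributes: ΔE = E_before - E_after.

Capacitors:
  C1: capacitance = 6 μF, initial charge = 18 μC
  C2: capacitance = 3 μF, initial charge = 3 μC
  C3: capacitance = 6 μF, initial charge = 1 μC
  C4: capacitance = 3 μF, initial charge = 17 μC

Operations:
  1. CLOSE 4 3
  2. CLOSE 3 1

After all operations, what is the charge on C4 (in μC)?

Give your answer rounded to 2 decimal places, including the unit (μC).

Answer: 6.00 μC

Derivation:
Initial: C1(6μF, Q=18μC, V=3.00V), C2(3μF, Q=3μC, V=1.00V), C3(6μF, Q=1μC, V=0.17V), C4(3μF, Q=17μC, V=5.67V)
Op 1: CLOSE 4-3: Q_total=18.00, C_total=9.00, V=2.00; Q4=6.00, Q3=12.00; dissipated=30.250
Op 2: CLOSE 3-1: Q_total=30.00, C_total=12.00, V=2.50; Q3=15.00, Q1=15.00; dissipated=1.500
Final charges: Q1=15.00, Q2=3.00, Q3=15.00, Q4=6.00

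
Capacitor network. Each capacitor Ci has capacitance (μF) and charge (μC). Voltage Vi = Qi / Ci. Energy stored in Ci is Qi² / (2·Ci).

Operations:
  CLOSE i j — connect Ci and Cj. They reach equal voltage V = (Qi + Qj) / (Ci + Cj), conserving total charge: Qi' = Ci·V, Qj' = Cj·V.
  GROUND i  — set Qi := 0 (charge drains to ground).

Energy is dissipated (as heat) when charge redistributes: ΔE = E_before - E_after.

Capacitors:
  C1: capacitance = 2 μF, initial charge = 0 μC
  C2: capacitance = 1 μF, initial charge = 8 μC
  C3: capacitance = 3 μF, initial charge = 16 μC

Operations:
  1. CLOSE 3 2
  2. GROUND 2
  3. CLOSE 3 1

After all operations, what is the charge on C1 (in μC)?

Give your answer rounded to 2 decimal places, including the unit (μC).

Answer: 7.20 μC

Derivation:
Initial: C1(2μF, Q=0μC, V=0.00V), C2(1μF, Q=8μC, V=8.00V), C3(3μF, Q=16μC, V=5.33V)
Op 1: CLOSE 3-2: Q_total=24.00, C_total=4.00, V=6.00; Q3=18.00, Q2=6.00; dissipated=2.667
Op 2: GROUND 2: Q2=0; energy lost=18.000
Op 3: CLOSE 3-1: Q_total=18.00, C_total=5.00, V=3.60; Q3=10.80, Q1=7.20; dissipated=21.600
Final charges: Q1=7.20, Q2=0.00, Q3=10.80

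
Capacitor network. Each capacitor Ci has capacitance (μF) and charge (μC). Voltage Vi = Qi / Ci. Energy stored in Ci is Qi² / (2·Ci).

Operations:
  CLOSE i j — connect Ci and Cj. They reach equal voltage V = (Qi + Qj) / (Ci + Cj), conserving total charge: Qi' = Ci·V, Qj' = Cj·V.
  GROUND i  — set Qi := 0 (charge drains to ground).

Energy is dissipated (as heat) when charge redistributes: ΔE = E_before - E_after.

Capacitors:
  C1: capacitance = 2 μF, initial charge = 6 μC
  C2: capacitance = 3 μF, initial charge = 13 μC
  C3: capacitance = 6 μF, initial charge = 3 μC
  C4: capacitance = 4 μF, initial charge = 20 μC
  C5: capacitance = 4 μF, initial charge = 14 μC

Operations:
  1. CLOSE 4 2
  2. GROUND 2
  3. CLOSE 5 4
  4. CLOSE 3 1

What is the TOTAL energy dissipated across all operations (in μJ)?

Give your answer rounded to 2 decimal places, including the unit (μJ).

Answer: 39.88 μJ

Derivation:
Initial: C1(2μF, Q=6μC, V=3.00V), C2(3μF, Q=13μC, V=4.33V), C3(6μF, Q=3μC, V=0.50V), C4(4μF, Q=20μC, V=5.00V), C5(4μF, Q=14μC, V=3.50V)
Op 1: CLOSE 4-2: Q_total=33.00, C_total=7.00, V=4.71; Q4=18.86, Q2=14.14; dissipated=0.381
Op 2: GROUND 2: Q2=0; energy lost=33.337
Op 3: CLOSE 5-4: Q_total=32.86, C_total=8.00, V=4.11; Q5=16.43, Q4=16.43; dissipated=1.474
Op 4: CLOSE 3-1: Q_total=9.00, C_total=8.00, V=1.12; Q3=6.75, Q1=2.25; dissipated=4.688
Total dissipated: 39.880 μJ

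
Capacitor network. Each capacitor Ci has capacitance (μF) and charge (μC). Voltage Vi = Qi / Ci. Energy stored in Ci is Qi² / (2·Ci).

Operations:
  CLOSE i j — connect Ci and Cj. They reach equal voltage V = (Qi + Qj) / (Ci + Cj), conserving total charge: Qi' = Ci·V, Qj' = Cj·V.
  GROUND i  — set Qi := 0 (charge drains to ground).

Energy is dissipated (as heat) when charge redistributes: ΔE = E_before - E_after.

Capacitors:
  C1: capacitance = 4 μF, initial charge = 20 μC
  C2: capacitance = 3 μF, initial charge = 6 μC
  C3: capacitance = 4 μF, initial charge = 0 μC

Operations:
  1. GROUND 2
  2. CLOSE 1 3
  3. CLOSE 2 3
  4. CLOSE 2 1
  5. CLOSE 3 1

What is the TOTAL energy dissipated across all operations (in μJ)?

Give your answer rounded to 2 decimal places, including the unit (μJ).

Initial: C1(4μF, Q=20μC, V=5.00V), C2(3μF, Q=6μC, V=2.00V), C3(4μF, Q=0μC, V=0.00V)
Op 1: GROUND 2: Q2=0; energy lost=6.000
Op 2: CLOSE 1-3: Q_total=20.00, C_total=8.00, V=2.50; Q1=10.00, Q3=10.00; dissipated=25.000
Op 3: CLOSE 2-3: Q_total=10.00, C_total=7.00, V=1.43; Q2=4.29, Q3=5.71; dissipated=5.357
Op 4: CLOSE 2-1: Q_total=14.29, C_total=7.00, V=2.04; Q2=6.12, Q1=8.16; dissipated=0.984
Op 5: CLOSE 3-1: Q_total=13.88, C_total=8.00, V=1.73; Q3=6.94, Q1=6.94; dissipated=0.375
Total dissipated: 37.716 μJ

Answer: 37.72 μJ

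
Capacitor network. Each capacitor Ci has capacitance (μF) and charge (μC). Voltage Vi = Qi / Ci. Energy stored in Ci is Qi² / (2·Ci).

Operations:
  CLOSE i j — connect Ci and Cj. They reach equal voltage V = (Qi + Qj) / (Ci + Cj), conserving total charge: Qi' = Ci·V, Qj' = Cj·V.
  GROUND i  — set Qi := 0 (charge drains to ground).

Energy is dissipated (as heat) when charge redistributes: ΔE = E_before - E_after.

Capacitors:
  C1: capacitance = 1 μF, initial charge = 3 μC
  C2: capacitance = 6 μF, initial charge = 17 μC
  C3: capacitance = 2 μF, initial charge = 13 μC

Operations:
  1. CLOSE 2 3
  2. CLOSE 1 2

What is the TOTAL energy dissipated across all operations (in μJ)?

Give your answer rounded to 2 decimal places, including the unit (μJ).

Answer: 10.32 μJ

Derivation:
Initial: C1(1μF, Q=3μC, V=3.00V), C2(6μF, Q=17μC, V=2.83V), C3(2μF, Q=13μC, V=6.50V)
Op 1: CLOSE 2-3: Q_total=30.00, C_total=8.00, V=3.75; Q2=22.50, Q3=7.50; dissipated=10.083
Op 2: CLOSE 1-2: Q_total=25.50, C_total=7.00, V=3.64; Q1=3.64, Q2=21.86; dissipated=0.241
Total dissipated: 10.324 μJ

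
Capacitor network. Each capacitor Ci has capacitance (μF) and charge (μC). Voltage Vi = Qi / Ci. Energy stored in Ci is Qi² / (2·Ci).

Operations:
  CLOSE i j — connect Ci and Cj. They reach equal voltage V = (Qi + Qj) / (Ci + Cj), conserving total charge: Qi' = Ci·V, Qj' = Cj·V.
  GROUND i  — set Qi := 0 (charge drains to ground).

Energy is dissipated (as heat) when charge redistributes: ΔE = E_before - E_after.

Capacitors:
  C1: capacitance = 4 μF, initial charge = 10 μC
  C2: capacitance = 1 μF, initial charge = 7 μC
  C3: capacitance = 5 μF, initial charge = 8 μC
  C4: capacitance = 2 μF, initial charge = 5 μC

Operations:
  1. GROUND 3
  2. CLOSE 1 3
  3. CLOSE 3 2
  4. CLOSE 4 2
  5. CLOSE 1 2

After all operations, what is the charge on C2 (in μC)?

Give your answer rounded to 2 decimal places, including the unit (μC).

Initial: C1(4μF, Q=10μC, V=2.50V), C2(1μF, Q=7μC, V=7.00V), C3(5μF, Q=8μC, V=1.60V), C4(2μF, Q=5μC, V=2.50V)
Op 1: GROUND 3: Q3=0; energy lost=6.400
Op 2: CLOSE 1-3: Q_total=10.00, C_total=9.00, V=1.11; Q1=4.44, Q3=5.56; dissipated=6.944
Op 3: CLOSE 3-2: Q_total=12.56, C_total=6.00, V=2.09; Q3=10.46, Q2=2.09; dissipated=14.450
Op 4: CLOSE 4-2: Q_total=7.09, C_total=3.00, V=2.36; Q4=4.73, Q2=2.36; dissipated=0.055
Op 5: CLOSE 1-2: Q_total=6.81, C_total=5.00, V=1.36; Q1=5.45, Q2=1.36; dissipated=0.628
Final charges: Q1=5.45, Q2=1.36, Q3=10.46, Q4=4.73

Answer: 1.36 μC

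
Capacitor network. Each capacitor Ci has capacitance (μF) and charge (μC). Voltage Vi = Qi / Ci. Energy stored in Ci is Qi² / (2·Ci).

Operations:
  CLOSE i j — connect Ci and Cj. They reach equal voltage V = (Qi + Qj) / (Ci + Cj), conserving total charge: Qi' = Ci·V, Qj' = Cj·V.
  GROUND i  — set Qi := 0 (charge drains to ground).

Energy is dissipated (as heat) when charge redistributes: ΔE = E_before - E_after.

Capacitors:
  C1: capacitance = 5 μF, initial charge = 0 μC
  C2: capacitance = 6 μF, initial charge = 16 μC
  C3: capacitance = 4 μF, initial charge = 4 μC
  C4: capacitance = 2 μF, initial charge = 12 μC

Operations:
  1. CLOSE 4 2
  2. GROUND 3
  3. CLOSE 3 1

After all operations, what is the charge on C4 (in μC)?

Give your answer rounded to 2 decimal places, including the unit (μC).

Answer: 7.00 μC

Derivation:
Initial: C1(5μF, Q=0μC, V=0.00V), C2(6μF, Q=16μC, V=2.67V), C3(4μF, Q=4μC, V=1.00V), C4(2μF, Q=12μC, V=6.00V)
Op 1: CLOSE 4-2: Q_total=28.00, C_total=8.00, V=3.50; Q4=7.00, Q2=21.00; dissipated=8.333
Op 2: GROUND 3: Q3=0; energy lost=2.000
Op 3: CLOSE 3-1: Q_total=0.00, C_total=9.00, V=0.00; Q3=0.00, Q1=0.00; dissipated=0.000
Final charges: Q1=0.00, Q2=21.00, Q3=0.00, Q4=7.00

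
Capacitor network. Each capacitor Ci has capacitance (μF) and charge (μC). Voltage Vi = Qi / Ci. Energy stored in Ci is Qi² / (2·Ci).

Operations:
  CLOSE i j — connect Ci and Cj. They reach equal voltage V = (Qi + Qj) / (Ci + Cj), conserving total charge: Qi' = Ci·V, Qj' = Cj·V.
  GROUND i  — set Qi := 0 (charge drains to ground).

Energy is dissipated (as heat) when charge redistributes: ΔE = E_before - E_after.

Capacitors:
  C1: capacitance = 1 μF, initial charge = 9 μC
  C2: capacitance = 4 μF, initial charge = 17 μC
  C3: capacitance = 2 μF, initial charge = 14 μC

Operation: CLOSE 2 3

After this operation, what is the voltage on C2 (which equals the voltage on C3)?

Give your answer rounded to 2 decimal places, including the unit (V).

Answer: 5.17 V

Derivation:
Initial: C1(1μF, Q=9μC, V=9.00V), C2(4μF, Q=17μC, V=4.25V), C3(2μF, Q=14μC, V=7.00V)
Op 1: CLOSE 2-3: Q_total=31.00, C_total=6.00, V=5.17; Q2=20.67, Q3=10.33; dissipated=5.042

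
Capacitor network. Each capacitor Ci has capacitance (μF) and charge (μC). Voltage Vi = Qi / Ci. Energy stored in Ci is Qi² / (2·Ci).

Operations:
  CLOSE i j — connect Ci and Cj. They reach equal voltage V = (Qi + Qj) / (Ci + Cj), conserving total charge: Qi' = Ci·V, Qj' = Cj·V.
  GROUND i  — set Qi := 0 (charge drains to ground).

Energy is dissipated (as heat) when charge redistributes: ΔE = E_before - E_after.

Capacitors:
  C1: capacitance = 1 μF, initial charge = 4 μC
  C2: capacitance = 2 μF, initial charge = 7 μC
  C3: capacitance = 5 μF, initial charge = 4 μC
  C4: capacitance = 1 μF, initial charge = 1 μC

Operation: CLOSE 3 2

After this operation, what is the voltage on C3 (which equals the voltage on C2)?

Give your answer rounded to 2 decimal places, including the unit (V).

Initial: C1(1μF, Q=4μC, V=4.00V), C2(2μF, Q=7μC, V=3.50V), C3(5μF, Q=4μC, V=0.80V), C4(1μF, Q=1μC, V=1.00V)
Op 1: CLOSE 3-2: Q_total=11.00, C_total=7.00, V=1.57; Q3=7.86, Q2=3.14; dissipated=5.207

Answer: 1.57 V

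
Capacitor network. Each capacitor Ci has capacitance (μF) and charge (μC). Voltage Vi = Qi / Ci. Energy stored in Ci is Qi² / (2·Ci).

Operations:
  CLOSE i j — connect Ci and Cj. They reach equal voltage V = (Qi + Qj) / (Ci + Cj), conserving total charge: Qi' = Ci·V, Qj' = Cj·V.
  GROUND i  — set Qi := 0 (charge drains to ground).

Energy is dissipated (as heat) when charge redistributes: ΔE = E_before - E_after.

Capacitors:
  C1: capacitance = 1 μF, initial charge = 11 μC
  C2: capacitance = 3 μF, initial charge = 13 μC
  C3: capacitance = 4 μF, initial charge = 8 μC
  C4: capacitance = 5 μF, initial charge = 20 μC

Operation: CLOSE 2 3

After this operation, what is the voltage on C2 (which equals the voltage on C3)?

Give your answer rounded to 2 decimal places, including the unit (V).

Initial: C1(1μF, Q=11μC, V=11.00V), C2(3μF, Q=13μC, V=4.33V), C3(4μF, Q=8μC, V=2.00V), C4(5μF, Q=20μC, V=4.00V)
Op 1: CLOSE 2-3: Q_total=21.00, C_total=7.00, V=3.00; Q2=9.00, Q3=12.00; dissipated=4.667

Answer: 3.00 V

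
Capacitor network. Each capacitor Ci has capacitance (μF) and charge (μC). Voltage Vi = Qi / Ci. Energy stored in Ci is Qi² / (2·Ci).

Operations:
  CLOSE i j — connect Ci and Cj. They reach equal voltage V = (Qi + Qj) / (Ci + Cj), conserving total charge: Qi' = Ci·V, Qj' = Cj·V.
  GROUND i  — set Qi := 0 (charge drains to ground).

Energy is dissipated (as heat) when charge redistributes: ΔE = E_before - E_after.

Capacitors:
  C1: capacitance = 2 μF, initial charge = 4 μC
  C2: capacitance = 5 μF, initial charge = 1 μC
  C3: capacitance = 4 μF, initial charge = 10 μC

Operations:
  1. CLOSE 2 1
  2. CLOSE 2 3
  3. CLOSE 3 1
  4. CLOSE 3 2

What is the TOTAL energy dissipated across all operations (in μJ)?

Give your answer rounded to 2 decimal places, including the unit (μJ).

Initial: C1(2μF, Q=4μC, V=2.00V), C2(5μF, Q=1μC, V=0.20V), C3(4μF, Q=10μC, V=2.50V)
Op 1: CLOSE 2-1: Q_total=5.00, C_total=7.00, V=0.71; Q2=3.57, Q1=1.43; dissipated=2.314
Op 2: CLOSE 2-3: Q_total=13.57, C_total=9.00, V=1.51; Q2=7.54, Q3=6.03; dissipated=3.543
Op 3: CLOSE 3-1: Q_total=7.46, C_total=6.00, V=1.24; Q3=4.97, Q1=2.49; dissipated=0.420
Op 4: CLOSE 3-2: Q_total=12.51, C_total=9.00, V=1.39; Q3=5.56, Q2=6.95; dissipated=0.078
Total dissipated: 6.355 μJ

Answer: 6.36 μJ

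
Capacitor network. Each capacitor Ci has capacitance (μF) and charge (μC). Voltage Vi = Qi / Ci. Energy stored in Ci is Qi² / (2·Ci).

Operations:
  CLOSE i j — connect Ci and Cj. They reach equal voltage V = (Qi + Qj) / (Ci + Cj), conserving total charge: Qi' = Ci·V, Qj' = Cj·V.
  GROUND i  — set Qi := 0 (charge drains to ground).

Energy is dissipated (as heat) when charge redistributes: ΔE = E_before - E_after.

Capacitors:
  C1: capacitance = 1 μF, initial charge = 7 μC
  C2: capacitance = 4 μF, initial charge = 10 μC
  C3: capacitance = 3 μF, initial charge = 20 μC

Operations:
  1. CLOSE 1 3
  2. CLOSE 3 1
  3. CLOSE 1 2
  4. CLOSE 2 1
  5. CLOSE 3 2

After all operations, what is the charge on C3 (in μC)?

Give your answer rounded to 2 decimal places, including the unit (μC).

Answer: 14.42 μC

Derivation:
Initial: C1(1μF, Q=7μC, V=7.00V), C2(4μF, Q=10μC, V=2.50V), C3(3μF, Q=20μC, V=6.67V)
Op 1: CLOSE 1-3: Q_total=27.00, C_total=4.00, V=6.75; Q1=6.75, Q3=20.25; dissipated=0.042
Op 2: CLOSE 3-1: Q_total=27.00, C_total=4.00, V=6.75; Q3=20.25, Q1=6.75; dissipated=0.000
Op 3: CLOSE 1-2: Q_total=16.75, C_total=5.00, V=3.35; Q1=3.35, Q2=13.40; dissipated=7.225
Op 4: CLOSE 2-1: Q_total=16.75, C_total=5.00, V=3.35; Q2=13.40, Q1=3.35; dissipated=0.000
Op 5: CLOSE 3-2: Q_total=33.65, C_total=7.00, V=4.81; Q3=14.42, Q2=19.23; dissipated=9.909
Final charges: Q1=3.35, Q2=19.23, Q3=14.42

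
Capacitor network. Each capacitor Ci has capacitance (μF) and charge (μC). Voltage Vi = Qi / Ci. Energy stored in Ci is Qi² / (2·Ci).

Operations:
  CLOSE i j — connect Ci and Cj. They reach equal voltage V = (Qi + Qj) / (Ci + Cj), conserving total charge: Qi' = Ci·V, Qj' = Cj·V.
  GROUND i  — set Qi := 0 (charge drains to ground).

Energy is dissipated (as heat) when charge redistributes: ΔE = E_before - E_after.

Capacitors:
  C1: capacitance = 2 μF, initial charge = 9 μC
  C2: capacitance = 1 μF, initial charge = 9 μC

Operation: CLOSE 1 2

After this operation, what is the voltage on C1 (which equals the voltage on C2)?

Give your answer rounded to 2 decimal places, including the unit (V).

Initial: C1(2μF, Q=9μC, V=4.50V), C2(1μF, Q=9μC, V=9.00V)
Op 1: CLOSE 1-2: Q_total=18.00, C_total=3.00, V=6.00; Q1=12.00, Q2=6.00; dissipated=6.750

Answer: 6.00 V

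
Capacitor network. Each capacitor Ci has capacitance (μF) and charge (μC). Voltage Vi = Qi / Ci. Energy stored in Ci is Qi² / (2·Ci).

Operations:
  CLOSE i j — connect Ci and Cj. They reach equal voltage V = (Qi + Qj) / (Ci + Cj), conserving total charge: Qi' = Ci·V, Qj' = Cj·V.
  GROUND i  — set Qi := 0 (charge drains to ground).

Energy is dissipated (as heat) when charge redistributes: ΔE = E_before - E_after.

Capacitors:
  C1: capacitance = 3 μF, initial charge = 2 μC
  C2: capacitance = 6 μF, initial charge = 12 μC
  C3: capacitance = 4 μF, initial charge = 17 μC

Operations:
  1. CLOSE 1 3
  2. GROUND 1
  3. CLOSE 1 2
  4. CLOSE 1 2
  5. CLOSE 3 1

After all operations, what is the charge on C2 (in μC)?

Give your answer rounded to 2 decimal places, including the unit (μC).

Answer: 8.00 μC

Derivation:
Initial: C1(3μF, Q=2μC, V=0.67V), C2(6μF, Q=12μC, V=2.00V), C3(4μF, Q=17μC, V=4.25V)
Op 1: CLOSE 1-3: Q_total=19.00, C_total=7.00, V=2.71; Q1=8.14, Q3=10.86; dissipated=11.006
Op 2: GROUND 1: Q1=0; energy lost=11.051
Op 3: CLOSE 1-2: Q_total=12.00, C_total=9.00, V=1.33; Q1=4.00, Q2=8.00; dissipated=4.000
Op 4: CLOSE 1-2: Q_total=12.00, C_total=9.00, V=1.33; Q1=4.00, Q2=8.00; dissipated=0.000
Op 5: CLOSE 3-1: Q_total=14.86, C_total=7.00, V=2.12; Q3=8.49, Q1=6.37; dissipated=1.635
Final charges: Q1=6.37, Q2=8.00, Q3=8.49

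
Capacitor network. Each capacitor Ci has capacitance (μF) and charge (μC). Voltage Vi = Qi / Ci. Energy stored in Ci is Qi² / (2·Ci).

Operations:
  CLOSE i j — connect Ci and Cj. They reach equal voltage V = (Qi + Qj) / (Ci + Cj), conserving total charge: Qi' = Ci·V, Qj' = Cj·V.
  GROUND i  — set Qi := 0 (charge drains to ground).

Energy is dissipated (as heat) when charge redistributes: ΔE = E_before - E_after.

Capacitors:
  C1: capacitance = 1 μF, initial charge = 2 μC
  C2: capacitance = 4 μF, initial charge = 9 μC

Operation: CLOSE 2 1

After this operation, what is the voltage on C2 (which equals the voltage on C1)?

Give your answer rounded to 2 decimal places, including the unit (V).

Initial: C1(1μF, Q=2μC, V=2.00V), C2(4μF, Q=9μC, V=2.25V)
Op 1: CLOSE 2-1: Q_total=11.00, C_total=5.00, V=2.20; Q2=8.80, Q1=2.20; dissipated=0.025

Answer: 2.20 V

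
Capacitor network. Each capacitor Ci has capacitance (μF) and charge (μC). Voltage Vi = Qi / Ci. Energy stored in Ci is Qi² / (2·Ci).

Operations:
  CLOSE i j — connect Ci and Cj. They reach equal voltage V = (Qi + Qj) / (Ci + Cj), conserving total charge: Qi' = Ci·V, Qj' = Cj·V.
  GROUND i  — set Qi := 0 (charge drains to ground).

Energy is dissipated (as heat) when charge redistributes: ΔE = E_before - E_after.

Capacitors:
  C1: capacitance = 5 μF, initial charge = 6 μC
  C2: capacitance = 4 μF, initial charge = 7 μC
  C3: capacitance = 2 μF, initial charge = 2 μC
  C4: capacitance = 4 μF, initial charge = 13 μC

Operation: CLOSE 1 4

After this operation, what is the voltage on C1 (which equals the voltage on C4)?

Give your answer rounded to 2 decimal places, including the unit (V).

Initial: C1(5μF, Q=6μC, V=1.20V), C2(4μF, Q=7μC, V=1.75V), C3(2μF, Q=2μC, V=1.00V), C4(4μF, Q=13μC, V=3.25V)
Op 1: CLOSE 1-4: Q_total=19.00, C_total=9.00, V=2.11; Q1=10.56, Q4=8.44; dissipated=4.669

Answer: 2.11 V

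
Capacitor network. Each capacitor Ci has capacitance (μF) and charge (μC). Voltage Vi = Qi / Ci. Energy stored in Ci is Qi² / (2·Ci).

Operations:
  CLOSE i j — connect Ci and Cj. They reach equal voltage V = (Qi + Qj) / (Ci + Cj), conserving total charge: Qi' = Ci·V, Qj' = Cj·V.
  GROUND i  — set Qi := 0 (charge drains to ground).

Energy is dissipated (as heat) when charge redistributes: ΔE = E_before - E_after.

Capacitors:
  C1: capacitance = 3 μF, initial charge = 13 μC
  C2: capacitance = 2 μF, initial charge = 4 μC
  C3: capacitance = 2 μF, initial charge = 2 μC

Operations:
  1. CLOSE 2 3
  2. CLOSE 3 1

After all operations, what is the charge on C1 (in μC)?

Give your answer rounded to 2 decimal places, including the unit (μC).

Initial: C1(3μF, Q=13μC, V=4.33V), C2(2μF, Q=4μC, V=2.00V), C3(2μF, Q=2μC, V=1.00V)
Op 1: CLOSE 2-3: Q_total=6.00, C_total=4.00, V=1.50; Q2=3.00, Q3=3.00; dissipated=0.500
Op 2: CLOSE 3-1: Q_total=16.00, C_total=5.00, V=3.20; Q3=6.40, Q1=9.60; dissipated=4.817
Final charges: Q1=9.60, Q2=3.00, Q3=6.40

Answer: 9.60 μC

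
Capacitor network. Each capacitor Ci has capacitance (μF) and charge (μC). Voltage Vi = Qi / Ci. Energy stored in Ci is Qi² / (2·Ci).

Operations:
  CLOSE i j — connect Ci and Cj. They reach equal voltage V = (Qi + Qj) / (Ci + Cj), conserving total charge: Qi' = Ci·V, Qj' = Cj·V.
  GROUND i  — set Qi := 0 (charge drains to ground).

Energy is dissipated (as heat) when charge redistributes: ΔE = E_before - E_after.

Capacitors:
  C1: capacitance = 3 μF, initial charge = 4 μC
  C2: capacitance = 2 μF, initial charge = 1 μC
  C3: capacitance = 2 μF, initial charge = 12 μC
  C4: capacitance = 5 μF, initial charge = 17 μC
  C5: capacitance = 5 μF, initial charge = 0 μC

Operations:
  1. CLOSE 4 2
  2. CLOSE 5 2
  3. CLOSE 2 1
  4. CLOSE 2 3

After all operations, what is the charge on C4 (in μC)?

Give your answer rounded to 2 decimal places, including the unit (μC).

Initial: C1(3μF, Q=4μC, V=1.33V), C2(2μF, Q=1μC, V=0.50V), C3(2μF, Q=12μC, V=6.00V), C4(5μF, Q=17μC, V=3.40V), C5(5μF, Q=0μC, V=0.00V)
Op 1: CLOSE 4-2: Q_total=18.00, C_total=7.00, V=2.57; Q4=12.86, Q2=5.14; dissipated=6.007
Op 2: CLOSE 5-2: Q_total=5.14, C_total=7.00, V=0.73; Q5=3.67, Q2=1.47; dissipated=4.723
Op 3: CLOSE 2-1: Q_total=5.47, C_total=5.00, V=1.09; Q2=2.19, Q1=3.28; dissipated=0.215
Op 4: CLOSE 2-3: Q_total=14.19, C_total=4.00, V=3.55; Q2=7.09, Q3=7.09; dissipated=12.035
Final charges: Q1=3.28, Q2=7.09, Q3=7.09, Q4=12.86, Q5=3.67

Answer: 12.86 μC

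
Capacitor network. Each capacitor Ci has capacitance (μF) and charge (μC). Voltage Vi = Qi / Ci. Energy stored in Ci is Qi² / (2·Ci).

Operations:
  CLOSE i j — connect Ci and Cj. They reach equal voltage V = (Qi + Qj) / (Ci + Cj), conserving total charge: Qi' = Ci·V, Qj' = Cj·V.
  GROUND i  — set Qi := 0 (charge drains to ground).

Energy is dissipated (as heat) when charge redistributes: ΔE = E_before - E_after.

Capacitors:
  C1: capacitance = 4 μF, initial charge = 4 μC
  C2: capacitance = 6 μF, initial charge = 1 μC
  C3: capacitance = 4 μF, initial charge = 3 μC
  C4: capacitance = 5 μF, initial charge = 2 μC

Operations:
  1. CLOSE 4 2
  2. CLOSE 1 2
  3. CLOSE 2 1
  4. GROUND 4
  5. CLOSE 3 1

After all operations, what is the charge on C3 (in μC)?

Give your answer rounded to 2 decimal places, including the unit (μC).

Initial: C1(4μF, Q=4μC, V=1.00V), C2(6μF, Q=1μC, V=0.17V), C3(4μF, Q=3μC, V=0.75V), C4(5μF, Q=2μC, V=0.40V)
Op 1: CLOSE 4-2: Q_total=3.00, C_total=11.00, V=0.27; Q4=1.36, Q2=1.64; dissipated=0.074
Op 2: CLOSE 1-2: Q_total=5.64, C_total=10.00, V=0.56; Q1=2.25, Q2=3.38; dissipated=0.635
Op 3: CLOSE 2-1: Q_total=5.64, C_total=10.00, V=0.56; Q2=3.38, Q1=2.25; dissipated=0.000
Op 4: GROUND 4: Q4=0; energy lost=0.186
Op 5: CLOSE 3-1: Q_total=5.25, C_total=8.00, V=0.66; Q3=2.63, Q1=2.63; dissipated=0.035
Final charges: Q1=2.63, Q2=3.38, Q3=2.63, Q4=0.00

Answer: 2.63 μC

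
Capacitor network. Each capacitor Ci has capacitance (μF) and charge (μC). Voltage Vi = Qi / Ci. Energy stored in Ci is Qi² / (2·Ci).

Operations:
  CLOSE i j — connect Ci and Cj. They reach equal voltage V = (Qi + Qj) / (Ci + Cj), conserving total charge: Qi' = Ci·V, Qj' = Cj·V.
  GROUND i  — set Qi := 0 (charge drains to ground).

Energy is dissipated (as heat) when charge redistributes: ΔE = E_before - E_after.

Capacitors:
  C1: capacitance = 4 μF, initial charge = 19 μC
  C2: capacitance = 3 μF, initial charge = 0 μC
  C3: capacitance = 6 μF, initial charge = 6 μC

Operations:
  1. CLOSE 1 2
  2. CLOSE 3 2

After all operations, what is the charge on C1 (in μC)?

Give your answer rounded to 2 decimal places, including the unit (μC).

Initial: C1(4μF, Q=19μC, V=4.75V), C2(3μF, Q=0μC, V=0.00V), C3(6μF, Q=6μC, V=1.00V)
Op 1: CLOSE 1-2: Q_total=19.00, C_total=7.00, V=2.71; Q1=10.86, Q2=8.14; dissipated=19.339
Op 2: CLOSE 3-2: Q_total=14.14, C_total=9.00, V=1.57; Q3=9.43, Q2=4.71; dissipated=2.939
Final charges: Q1=10.86, Q2=4.71, Q3=9.43

Answer: 10.86 μC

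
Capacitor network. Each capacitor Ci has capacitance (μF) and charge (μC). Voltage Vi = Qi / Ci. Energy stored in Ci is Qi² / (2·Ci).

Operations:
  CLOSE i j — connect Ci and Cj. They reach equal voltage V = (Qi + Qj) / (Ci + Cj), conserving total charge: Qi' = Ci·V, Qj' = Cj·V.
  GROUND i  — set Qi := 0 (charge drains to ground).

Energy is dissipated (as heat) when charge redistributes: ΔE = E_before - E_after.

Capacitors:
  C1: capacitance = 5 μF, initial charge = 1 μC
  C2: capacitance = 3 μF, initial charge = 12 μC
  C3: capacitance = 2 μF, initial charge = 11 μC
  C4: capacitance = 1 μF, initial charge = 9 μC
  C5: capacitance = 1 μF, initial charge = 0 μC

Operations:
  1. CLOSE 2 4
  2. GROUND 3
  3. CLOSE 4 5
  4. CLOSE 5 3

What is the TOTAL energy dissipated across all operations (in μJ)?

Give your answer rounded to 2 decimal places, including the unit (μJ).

Answer: 48.81 μJ

Derivation:
Initial: C1(5μF, Q=1μC, V=0.20V), C2(3μF, Q=12μC, V=4.00V), C3(2μF, Q=11μC, V=5.50V), C4(1μF, Q=9μC, V=9.00V), C5(1μF, Q=0μC, V=0.00V)
Op 1: CLOSE 2-4: Q_total=21.00, C_total=4.00, V=5.25; Q2=15.75, Q4=5.25; dissipated=9.375
Op 2: GROUND 3: Q3=0; energy lost=30.250
Op 3: CLOSE 4-5: Q_total=5.25, C_total=2.00, V=2.62; Q4=2.62, Q5=2.62; dissipated=6.891
Op 4: CLOSE 5-3: Q_total=2.62, C_total=3.00, V=0.88; Q5=0.88, Q3=1.75; dissipated=2.297
Total dissipated: 48.812 μJ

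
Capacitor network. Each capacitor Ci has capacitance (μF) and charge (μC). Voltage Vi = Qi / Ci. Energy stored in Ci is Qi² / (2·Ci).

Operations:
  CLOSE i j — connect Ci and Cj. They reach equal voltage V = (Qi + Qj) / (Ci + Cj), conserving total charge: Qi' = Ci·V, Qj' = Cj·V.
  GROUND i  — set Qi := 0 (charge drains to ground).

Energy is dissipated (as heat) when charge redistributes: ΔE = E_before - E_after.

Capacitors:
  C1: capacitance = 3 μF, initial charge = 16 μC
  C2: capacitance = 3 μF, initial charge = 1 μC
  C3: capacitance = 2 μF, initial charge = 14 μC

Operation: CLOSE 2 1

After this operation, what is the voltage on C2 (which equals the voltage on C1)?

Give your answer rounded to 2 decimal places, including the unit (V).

Answer: 2.83 V

Derivation:
Initial: C1(3μF, Q=16μC, V=5.33V), C2(3μF, Q=1μC, V=0.33V), C3(2μF, Q=14μC, V=7.00V)
Op 1: CLOSE 2-1: Q_total=17.00, C_total=6.00, V=2.83; Q2=8.50, Q1=8.50; dissipated=18.750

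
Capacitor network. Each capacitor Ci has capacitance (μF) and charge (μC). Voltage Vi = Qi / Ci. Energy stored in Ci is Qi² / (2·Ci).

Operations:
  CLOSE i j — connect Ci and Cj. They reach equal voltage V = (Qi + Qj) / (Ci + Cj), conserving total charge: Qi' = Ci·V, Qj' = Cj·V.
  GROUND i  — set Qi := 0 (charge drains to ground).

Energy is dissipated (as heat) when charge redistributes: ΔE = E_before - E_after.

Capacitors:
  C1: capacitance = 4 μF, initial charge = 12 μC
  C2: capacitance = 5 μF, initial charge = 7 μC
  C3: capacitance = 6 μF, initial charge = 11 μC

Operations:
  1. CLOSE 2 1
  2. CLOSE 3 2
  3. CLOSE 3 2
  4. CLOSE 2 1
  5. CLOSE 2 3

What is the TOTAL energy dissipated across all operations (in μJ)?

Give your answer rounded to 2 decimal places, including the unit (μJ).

Initial: C1(4μF, Q=12μC, V=3.00V), C2(5μF, Q=7μC, V=1.40V), C3(6μF, Q=11μC, V=1.83V)
Op 1: CLOSE 2-1: Q_total=19.00, C_total=9.00, V=2.11; Q2=10.56, Q1=8.44; dissipated=2.844
Op 2: CLOSE 3-2: Q_total=21.56, C_total=11.00, V=1.96; Q3=11.76, Q2=9.80; dissipated=0.105
Op 3: CLOSE 3-2: Q_total=21.56, C_total=11.00, V=1.96; Q3=11.76, Q2=9.80; dissipated=0.000
Op 4: CLOSE 2-1: Q_total=18.24, C_total=9.00, V=2.03; Q2=10.13, Q1=8.11; dissipated=0.026
Op 5: CLOSE 2-3: Q_total=21.89, C_total=11.00, V=1.99; Q2=9.95, Q3=11.94; dissipated=0.006
Total dissipated: 2.981 μJ

Answer: 2.98 μJ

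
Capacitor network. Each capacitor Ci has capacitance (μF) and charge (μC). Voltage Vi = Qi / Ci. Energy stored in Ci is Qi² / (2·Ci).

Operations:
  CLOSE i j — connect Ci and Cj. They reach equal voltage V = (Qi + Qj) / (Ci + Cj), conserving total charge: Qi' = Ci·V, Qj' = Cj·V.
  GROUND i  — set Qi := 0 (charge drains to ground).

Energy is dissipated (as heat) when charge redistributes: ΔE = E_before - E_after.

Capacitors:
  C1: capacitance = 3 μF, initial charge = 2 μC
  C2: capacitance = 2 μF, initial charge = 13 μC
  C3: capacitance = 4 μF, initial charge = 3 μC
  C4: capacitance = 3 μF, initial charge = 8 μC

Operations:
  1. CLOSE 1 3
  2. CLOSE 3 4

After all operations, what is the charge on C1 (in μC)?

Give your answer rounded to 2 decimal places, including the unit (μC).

Initial: C1(3μF, Q=2μC, V=0.67V), C2(2μF, Q=13μC, V=6.50V), C3(4μF, Q=3μC, V=0.75V), C4(3μF, Q=8μC, V=2.67V)
Op 1: CLOSE 1-3: Q_total=5.00, C_total=7.00, V=0.71; Q1=2.14, Q3=2.86; dissipated=0.006
Op 2: CLOSE 3-4: Q_total=10.86, C_total=7.00, V=1.55; Q3=6.20, Q4=4.65; dissipated=3.267
Final charges: Q1=2.14, Q2=13.00, Q3=6.20, Q4=4.65

Answer: 2.14 μC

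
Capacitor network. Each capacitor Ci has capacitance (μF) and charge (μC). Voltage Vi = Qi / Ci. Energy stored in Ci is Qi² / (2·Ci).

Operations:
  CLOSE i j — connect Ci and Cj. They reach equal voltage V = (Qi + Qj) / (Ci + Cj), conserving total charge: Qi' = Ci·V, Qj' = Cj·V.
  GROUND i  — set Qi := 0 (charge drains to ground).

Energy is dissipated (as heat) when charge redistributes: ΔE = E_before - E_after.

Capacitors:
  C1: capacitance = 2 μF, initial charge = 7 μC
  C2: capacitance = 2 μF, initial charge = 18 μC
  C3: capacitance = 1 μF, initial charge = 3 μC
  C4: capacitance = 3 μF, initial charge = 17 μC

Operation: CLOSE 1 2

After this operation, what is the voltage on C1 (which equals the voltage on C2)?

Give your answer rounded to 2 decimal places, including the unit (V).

Initial: C1(2μF, Q=7μC, V=3.50V), C2(2μF, Q=18μC, V=9.00V), C3(1μF, Q=3μC, V=3.00V), C4(3μF, Q=17μC, V=5.67V)
Op 1: CLOSE 1-2: Q_total=25.00, C_total=4.00, V=6.25; Q1=12.50, Q2=12.50; dissipated=15.125

Answer: 6.25 V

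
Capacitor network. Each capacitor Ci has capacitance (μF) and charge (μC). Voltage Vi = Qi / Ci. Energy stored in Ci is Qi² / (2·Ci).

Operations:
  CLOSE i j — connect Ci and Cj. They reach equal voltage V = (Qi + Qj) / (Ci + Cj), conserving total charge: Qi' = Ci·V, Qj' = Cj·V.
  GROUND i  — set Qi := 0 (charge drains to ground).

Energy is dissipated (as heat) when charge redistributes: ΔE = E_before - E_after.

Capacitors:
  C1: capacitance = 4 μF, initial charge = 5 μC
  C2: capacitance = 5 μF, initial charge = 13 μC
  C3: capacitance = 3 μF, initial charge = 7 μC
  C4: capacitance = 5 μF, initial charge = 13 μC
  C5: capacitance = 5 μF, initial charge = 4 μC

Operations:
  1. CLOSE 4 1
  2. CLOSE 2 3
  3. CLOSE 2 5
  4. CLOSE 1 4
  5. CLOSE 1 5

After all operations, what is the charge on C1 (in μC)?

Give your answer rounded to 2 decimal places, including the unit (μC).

Answer: 7.22 μC

Derivation:
Initial: C1(4μF, Q=5μC, V=1.25V), C2(5μF, Q=13μC, V=2.60V), C3(3μF, Q=7μC, V=2.33V), C4(5μF, Q=13μC, V=2.60V), C5(5μF, Q=4μC, V=0.80V)
Op 1: CLOSE 4-1: Q_total=18.00, C_total=9.00, V=2.00; Q4=10.00, Q1=8.00; dissipated=2.025
Op 2: CLOSE 2-3: Q_total=20.00, C_total=8.00, V=2.50; Q2=12.50, Q3=7.50; dissipated=0.067
Op 3: CLOSE 2-5: Q_total=16.50, C_total=10.00, V=1.65; Q2=8.25, Q5=8.25; dissipated=3.612
Op 4: CLOSE 1-4: Q_total=18.00, C_total=9.00, V=2.00; Q1=8.00, Q4=10.00; dissipated=0.000
Op 5: CLOSE 1-5: Q_total=16.25, C_total=9.00, V=1.81; Q1=7.22, Q5=9.03; dissipated=0.136
Final charges: Q1=7.22, Q2=8.25, Q3=7.50, Q4=10.00, Q5=9.03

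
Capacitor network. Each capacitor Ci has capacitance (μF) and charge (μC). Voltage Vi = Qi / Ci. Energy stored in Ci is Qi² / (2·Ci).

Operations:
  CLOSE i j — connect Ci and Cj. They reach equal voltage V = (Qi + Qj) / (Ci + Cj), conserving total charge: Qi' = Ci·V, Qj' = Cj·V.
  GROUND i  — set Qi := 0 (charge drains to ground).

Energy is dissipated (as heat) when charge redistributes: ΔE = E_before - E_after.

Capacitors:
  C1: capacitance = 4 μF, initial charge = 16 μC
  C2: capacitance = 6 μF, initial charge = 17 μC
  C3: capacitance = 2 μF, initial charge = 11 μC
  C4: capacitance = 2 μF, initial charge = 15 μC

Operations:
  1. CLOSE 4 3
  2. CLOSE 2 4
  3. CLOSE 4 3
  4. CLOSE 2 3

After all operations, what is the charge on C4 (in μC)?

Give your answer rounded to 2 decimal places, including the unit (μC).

Answer: 10.25 μC

Derivation:
Initial: C1(4μF, Q=16μC, V=4.00V), C2(6μF, Q=17μC, V=2.83V), C3(2μF, Q=11μC, V=5.50V), C4(2μF, Q=15μC, V=7.50V)
Op 1: CLOSE 4-3: Q_total=26.00, C_total=4.00, V=6.50; Q4=13.00, Q3=13.00; dissipated=2.000
Op 2: CLOSE 2-4: Q_total=30.00, C_total=8.00, V=3.75; Q2=22.50, Q4=7.50; dissipated=10.083
Op 3: CLOSE 4-3: Q_total=20.50, C_total=4.00, V=5.12; Q4=10.25, Q3=10.25; dissipated=3.781
Op 4: CLOSE 2-3: Q_total=32.75, C_total=8.00, V=4.09; Q2=24.56, Q3=8.19; dissipated=1.418
Final charges: Q1=16.00, Q2=24.56, Q3=8.19, Q4=10.25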